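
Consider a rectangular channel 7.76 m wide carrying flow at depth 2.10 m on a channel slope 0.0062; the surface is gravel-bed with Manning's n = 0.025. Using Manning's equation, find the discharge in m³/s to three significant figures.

63.1 m³/s

A = b·y = 7.76 × 2.10 = 16.30 m²
P = b + 2y = 7.76 + 2×2.10 = 11.96 m
R = A/P = 16.30/11.96 = 1.363 m
Q = (1/n)·A·R^(2/3)·S^(1/2) = (1/0.025) × 16.30 × 1.363^(2/3) × 0.0062^(1/2) = 63.08 m³/s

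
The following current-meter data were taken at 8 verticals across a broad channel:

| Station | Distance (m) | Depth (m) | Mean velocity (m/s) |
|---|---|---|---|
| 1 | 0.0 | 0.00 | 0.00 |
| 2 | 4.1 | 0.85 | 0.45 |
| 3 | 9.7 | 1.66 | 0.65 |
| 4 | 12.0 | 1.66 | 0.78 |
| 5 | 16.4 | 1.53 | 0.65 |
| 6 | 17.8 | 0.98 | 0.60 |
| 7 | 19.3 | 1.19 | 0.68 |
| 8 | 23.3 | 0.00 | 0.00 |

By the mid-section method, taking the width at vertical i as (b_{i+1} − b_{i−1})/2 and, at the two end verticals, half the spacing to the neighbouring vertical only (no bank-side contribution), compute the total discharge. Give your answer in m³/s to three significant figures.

16.4 m³/s

w_2 = (9.7 − 0.0)/2 = 4.85 m; q_2 = 0.45 × 0.85 × 4.85 = 1.855 m³/s
w_3 = (12.0 − 4.1)/2 = 3.95 m; q_3 = 0.65 × 1.66 × 3.95 = 4.262 m³/s
w_4 = (16.4 − 9.7)/2 = 3.35 m; q_4 = 0.78 × 1.66 × 3.35 = 4.338 m³/s
w_5 = (17.8 − 12.0)/2 = 2.9 m; q_5 = 0.65 × 1.53 × 2.9 = 2.884 m³/s
w_6 = (19.3 − 16.4)/2 = 1.45 m; q_6 = 0.60 × 0.98 × 1.45 = 0.8526 m³/s
w_7 = (23.3 − 17.8)/2 = 2.75 m; q_7 = 0.68 × 1.19 × 2.75 = 2.225 m³/s
Stations 1, 8 contribute zero (depth or velocity is 0).
Q = Σ qᵢ = 16.42 m³/s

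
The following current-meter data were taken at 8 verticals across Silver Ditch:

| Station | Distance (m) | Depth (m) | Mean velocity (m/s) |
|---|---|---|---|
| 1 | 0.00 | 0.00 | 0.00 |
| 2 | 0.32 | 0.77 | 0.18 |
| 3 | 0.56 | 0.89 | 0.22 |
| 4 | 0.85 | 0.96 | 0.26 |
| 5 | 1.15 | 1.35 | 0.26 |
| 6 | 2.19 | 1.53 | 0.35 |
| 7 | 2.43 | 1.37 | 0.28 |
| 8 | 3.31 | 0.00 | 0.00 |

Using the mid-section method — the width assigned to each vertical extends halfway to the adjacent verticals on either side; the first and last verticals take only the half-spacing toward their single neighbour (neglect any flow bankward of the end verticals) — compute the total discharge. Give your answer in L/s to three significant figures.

957 L/s

w_2 = (0.56 − 0.00)/2 = 0.28 m; q_2 = 0.18 × 0.77 × 0.28 = 0.03881 m³/s
w_3 = (0.85 − 0.32)/2 = 0.265 m; q_3 = 0.22 × 0.89 × 0.265 = 0.05189 m³/s
w_4 = (1.15 − 0.56)/2 = 0.295 m; q_4 = 0.26 × 0.96 × 0.295 = 0.07363 m³/s
w_5 = (2.19 − 0.85)/2 = 0.67 m; q_5 = 0.26 × 1.35 × 0.67 = 0.2352 m³/s
w_6 = (2.43 − 1.15)/2 = 0.64 m; q_6 = 0.35 × 1.53 × 0.64 = 0.3427 m³/s
w_7 = (3.31 − 2.19)/2 = 0.56 m; q_7 = 0.28 × 1.37 × 0.56 = 0.2148 m³/s
Stations 1, 8 contribute zero (depth or velocity is 0).
Q = Σ qᵢ = 0.9570 m³/s
= 0.9570 × 1000 = 957.0 L/s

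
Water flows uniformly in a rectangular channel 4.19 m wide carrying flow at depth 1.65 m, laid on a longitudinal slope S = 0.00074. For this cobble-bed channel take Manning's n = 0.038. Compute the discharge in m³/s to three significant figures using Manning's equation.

4.69 m³/s

A = b·y = 4.19 × 1.65 = 6.914 m²
P = b + 2y = 4.19 + 2×1.65 = 7.490 m
R = A/P = 6.914/7.490 = 0.9230 m
Q = (1/n)·A·R^(2/3)·S^(1/2) = (1/0.038) × 6.914 × 0.9230^(2/3) × 0.00074^(1/2) = 4.692 m³/s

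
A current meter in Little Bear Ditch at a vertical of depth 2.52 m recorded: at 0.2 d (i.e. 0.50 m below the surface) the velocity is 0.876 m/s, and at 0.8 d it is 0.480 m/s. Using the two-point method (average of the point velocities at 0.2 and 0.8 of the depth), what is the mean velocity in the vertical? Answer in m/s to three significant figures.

0.678 m/s

v̄ = (0.876 + 0.480) / 2 = 0.6780 m/s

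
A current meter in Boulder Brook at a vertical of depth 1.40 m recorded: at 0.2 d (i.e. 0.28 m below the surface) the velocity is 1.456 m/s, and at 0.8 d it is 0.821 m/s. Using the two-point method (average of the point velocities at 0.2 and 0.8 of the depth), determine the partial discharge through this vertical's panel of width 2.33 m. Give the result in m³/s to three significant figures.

v̄ = (1.456 + 0.821) / 2 = 1.139 m/s
q = v̄ × d × w = 1.139 × 1.40 × 2.33 = 3.714 m³/s

3.71 m³/s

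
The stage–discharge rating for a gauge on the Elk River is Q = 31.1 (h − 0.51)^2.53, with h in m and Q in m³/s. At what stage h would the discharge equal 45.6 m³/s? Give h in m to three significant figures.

h − h₀ = (Q/C)^(1/b) = (45.6/31.1)^(1/2.53) = 1.163 m
h = 0.51 + 1.163 = 1.673 m

1.67 m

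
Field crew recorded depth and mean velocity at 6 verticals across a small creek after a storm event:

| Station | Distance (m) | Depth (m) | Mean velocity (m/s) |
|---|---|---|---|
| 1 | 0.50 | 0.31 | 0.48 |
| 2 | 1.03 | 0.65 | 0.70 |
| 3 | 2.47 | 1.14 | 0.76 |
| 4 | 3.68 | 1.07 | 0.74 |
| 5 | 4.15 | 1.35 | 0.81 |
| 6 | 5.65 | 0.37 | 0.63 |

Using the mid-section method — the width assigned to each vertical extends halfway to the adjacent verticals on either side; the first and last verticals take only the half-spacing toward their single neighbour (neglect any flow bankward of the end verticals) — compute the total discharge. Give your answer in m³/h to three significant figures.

12800 m³/h

w_1 = (1.03 − 0.50)/2 = 0.265 m; q_1 = 0.48 × 0.31 × 0.265 = 0.03943 m³/s
w_2 = (2.47 − 0.50)/2 = 0.985 m; q_2 = 0.70 × 0.65 × 0.985 = 0.4482 m³/s
w_3 = (3.68 − 1.03)/2 = 1.325 m; q_3 = 0.76 × 1.14 × 1.325 = 1.148 m³/s
w_4 = (4.15 − 2.47)/2 = 0.84 m; q_4 = 0.74 × 1.07 × 0.84 = 0.6651 m³/s
w_5 = (5.65 − 3.68)/2 = 0.985 m; q_5 = 0.81 × 1.35 × 0.985 = 1.077 m³/s
w_6 = (5.65 − 4.15)/2 = 0.75 m; q_6 = 0.63 × 0.37 × 0.75 = 0.1748 m³/s
Q = Σ qᵢ = 3.553 m³/s
= 3.553 × 3600 = 12790 m³/h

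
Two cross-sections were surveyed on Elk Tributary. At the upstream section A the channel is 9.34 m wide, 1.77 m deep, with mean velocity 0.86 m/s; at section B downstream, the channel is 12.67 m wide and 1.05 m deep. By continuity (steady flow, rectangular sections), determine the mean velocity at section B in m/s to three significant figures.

1.07 m/s

Q = A₁V₁ = (9.34×1.77) × 0.86 = 14.22 m³/s
A₂ = 12.67 × 1.05 = 13.30 m²
V₂ = Q/A₂ = 14.22/13.30 = 1.069 m/s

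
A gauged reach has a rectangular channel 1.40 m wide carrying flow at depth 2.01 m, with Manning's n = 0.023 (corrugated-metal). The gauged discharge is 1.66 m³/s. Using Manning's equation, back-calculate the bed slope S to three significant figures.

A = b·y = 1.40 × 2.01 = 2.814 m²
P = b + 2y = 1.40 + 2×2.01 = 5.420 m
R = A/P = 2.814/5.420 = 0.5192 m
S = (Q·n / (1·A·R^(2/3)))² = (1.66×0.023 / (1×2.814×0.6460))² = 0.0004412

0.000441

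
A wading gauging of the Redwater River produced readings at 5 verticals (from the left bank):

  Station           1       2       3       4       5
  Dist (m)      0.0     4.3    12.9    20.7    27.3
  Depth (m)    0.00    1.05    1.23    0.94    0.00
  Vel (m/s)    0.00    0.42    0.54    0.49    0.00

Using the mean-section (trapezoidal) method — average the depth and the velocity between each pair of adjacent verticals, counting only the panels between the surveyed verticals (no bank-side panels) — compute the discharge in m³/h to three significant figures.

37100 m³/h

Panel 1-2: Δb = 4.3 m, d̄ = (0.00+1.05)/2 = 0.525, v̄ = (0.00+0.42)/2 = 0.21 → q = 4.3×0.525×0.21 = 0.4741 m³/s
Panel 2-3: Δb = 8.6 m, d̄ = (1.05+1.23)/2 = 1.14, v̄ = (0.42+0.54)/2 = 0.48 → q = 8.6×1.14×0.48 = 4.706 m³/s
Panel 3-4: Δb = 7.8 m, d̄ = (1.23+0.94)/2 = 1.085, v̄ = (0.54+0.49)/2 = 0.515 → q = 7.8×1.085×0.515 = 4.358 m³/s
Panel 4-5: Δb = 6.6 m, d̄ = (0.94+0.00)/2 = 0.47, v̄ = (0.49+0.00)/2 = 0.245 → q = 6.6×0.47×0.245 = 0.7600 m³/s
Q = Σ q = 10.30 m³/s
= 10.30 × 3600 = 37070 m³/h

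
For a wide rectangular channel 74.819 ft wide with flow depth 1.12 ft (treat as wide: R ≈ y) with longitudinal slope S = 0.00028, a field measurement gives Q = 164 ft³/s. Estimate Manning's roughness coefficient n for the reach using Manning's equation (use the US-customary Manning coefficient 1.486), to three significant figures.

A = b·y = 74.819 × 1.12 = 83.80 ft²
Wide channel: R ≈ y = 1.12 ft
n = (1.486/Q)·A·R^(2/3)·S^(1/2) = (1.486/164) × 83.80 × 1.078 × 0.01673 = 0.01370

0.0137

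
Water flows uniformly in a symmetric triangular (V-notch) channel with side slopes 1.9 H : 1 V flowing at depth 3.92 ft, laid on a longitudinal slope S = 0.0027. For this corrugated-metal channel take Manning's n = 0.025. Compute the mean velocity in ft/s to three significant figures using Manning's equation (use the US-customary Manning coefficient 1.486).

4.46 ft/s

A = z·y² = 1.9×3.92² = 29.20 ft²
P = 2y√(1+z²) = 2×3.92×√(1+1.9²) = 16.83 ft
R = A/P = 29.20/16.83 = 1.734 ft
Q = (1.486/n)·A·R^(2/3)·S^(1/2) = (1.486/0.025) × 29.20 × 1.734^(2/3) × 0.0027^(1/2) = 130.2 ft³/s
V = Q/A = 130.2/29.20 = 4.459 ft/s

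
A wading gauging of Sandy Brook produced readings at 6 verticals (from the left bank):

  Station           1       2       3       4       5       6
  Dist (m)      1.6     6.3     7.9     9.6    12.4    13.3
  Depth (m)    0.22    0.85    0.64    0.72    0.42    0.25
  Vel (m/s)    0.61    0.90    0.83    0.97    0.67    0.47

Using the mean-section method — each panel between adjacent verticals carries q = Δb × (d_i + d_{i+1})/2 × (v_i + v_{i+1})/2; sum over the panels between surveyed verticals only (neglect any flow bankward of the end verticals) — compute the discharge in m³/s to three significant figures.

5.45 m³/s

Panel 1-2: Δb = 4.7 m, d̄ = (0.22+0.85)/2 = 0.535, v̄ = (0.61+0.90)/2 = 0.755 → q = 4.7×0.535×0.755 = 1.898 m³/s
Panel 2-3: Δb = 1.6 m, d̄ = (0.85+0.64)/2 = 0.745, v̄ = (0.90+0.83)/2 = 0.865 → q = 1.6×0.745×0.865 = 1.031 m³/s
Panel 3-4: Δb = 1.7 m, d̄ = (0.64+0.72)/2 = 0.68, v̄ = (0.83+0.97)/2 = 0.9 → q = 1.7×0.68×0.9 = 1.040 m³/s
Panel 4-5: Δb = 2.8 m, d̄ = (0.72+0.42)/2 = 0.57, v̄ = (0.97+0.67)/2 = 0.82 → q = 2.8×0.57×0.82 = 1.309 m³/s
Panel 5-6: Δb = 0.9 m, d̄ = (0.42+0.25)/2 = 0.335, v̄ = (0.67+0.47)/2 = 0.57 → q = 0.9×0.335×0.57 = 0.1719 m³/s
Q = Σ q = 5.451 m³/s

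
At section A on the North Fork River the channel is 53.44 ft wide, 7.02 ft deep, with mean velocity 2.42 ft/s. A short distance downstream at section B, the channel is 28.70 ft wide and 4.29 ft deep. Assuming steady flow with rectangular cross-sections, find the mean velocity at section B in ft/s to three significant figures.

Q = A₁V₁ = (53.44×7.02) × 2.42 = 907.9 ft³/s
A₂ = 28.70 × 4.29 = 123.1 ft²
V₂ = Q/A₂ = 907.9/123.1 = 7.374 ft/s

7.37 ft/s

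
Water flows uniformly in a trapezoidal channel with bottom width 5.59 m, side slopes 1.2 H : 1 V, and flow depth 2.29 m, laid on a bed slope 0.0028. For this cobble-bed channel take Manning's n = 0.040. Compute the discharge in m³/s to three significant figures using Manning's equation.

33.1 m³/s

A = (b + z·y)·y = (5.59 + 1.2×2.29)×2.29 = 19.09 m²
P = b + 2y√(1+z²) = 5.59 + 2×2.29×√(1+1.2²) = 12.74 m
R = A/P = 19.09/12.74 = 1.498 m
Q = (1/n)·A·R^(2/3)·S^(1/2) = (1/0.040) × 19.09 × 1.498^(2/3) × 0.0028^(1/2) = 33.07 m³/s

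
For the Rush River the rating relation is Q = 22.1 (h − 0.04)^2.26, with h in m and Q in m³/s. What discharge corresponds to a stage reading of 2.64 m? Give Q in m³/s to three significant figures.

192 m³/s

Q = 22.1 × (2.64 − 0.04)^2.26 = 22.1 × 2.6^2.26 = 191.5 m³/s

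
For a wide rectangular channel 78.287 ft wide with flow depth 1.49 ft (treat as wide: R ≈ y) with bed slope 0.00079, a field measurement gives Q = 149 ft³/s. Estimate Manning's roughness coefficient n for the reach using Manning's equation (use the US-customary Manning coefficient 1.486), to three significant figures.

A = b·y = 78.287 × 1.49 = 116.6 ft²
Wide channel: R ≈ y = 1.49 ft
n = (1.486/Q)·A·R^(2/3)·S^(1/2) = (1.486/149) × 116.6 × 1.305 × 0.02811 = 0.04266

0.0427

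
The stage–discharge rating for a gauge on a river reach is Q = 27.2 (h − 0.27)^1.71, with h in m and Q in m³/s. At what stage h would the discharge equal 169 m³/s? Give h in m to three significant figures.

h − h₀ = (Q/C)^(1/b) = (169/27.2)^(1/1.71) = 2.910 m
h = 0.27 + 2.910 = 3.180 m

3.18 m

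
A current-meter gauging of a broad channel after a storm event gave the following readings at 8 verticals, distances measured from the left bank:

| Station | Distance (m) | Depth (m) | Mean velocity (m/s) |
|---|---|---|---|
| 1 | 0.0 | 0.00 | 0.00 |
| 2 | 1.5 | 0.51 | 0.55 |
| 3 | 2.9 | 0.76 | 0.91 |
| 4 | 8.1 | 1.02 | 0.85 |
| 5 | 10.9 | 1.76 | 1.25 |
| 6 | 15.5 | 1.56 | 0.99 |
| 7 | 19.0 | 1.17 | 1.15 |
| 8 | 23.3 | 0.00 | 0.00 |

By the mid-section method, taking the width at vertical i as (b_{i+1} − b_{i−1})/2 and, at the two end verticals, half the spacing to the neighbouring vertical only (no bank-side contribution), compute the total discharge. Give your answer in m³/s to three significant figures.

w_2 = (2.9 − 0.0)/2 = 1.45 m; q_2 = 0.55 × 0.51 × 1.45 = 0.4067 m³/s
w_3 = (8.1 − 1.5)/2 = 3.3 m; q_3 = 0.91 × 0.76 × 3.3 = 2.282 m³/s
w_4 = (10.9 − 2.9)/2 = 4 m; q_4 = 0.85 × 1.02 × 4 = 3.468 m³/s
w_5 = (15.5 − 8.1)/2 = 3.7 m; q_5 = 1.25 × 1.76 × 3.7 = 8.140 m³/s
w_6 = (19.0 − 10.9)/2 = 4.05 m; q_6 = 0.99 × 1.56 × 4.05 = 6.255 m³/s
w_7 = (23.3 − 15.5)/2 = 3.9 m; q_7 = 1.15 × 1.17 × 3.9 = 5.247 m³/s
Stations 1, 8 contribute zero (depth or velocity is 0).
Q = Σ qᵢ = 25.80 m³/s

25.8 m³/s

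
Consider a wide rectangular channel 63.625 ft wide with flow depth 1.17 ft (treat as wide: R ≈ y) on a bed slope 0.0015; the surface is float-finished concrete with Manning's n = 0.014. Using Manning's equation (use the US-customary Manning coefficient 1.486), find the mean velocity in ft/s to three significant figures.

A = b·y = 63.625 × 1.17 = 74.44 ft²
Wide channel: R ≈ y = 1.17 ft
Q = (1.486/n)·A·R^(2/3)·S^(1/2) = (1.486/0.014) × 74.44 × 1.170^(2/3) × 0.0015^(1/2) = 339.8 ft³/s
V = Q/A = 339.8/74.44 = 4.565 ft/s

4.56 ft/s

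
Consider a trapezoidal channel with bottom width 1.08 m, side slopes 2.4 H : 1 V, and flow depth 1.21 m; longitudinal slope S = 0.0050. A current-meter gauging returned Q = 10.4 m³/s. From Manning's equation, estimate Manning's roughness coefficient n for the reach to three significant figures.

A = (b + z·y)·y = (1.08 + 2.4×1.21)×1.21 = 4.821 m²
P = b + 2y√(1+z²) = 1.08 + 2×1.21×√(1+2.4²) = 7.372 m
R = A/P = 4.821/7.372 = 0.6539 m
n = (1/Q)·A·R^(2/3)·S^(1/2) = (1/10.4) × 4.821 × 0.7534 × 0.07071 = 0.02469

0.0247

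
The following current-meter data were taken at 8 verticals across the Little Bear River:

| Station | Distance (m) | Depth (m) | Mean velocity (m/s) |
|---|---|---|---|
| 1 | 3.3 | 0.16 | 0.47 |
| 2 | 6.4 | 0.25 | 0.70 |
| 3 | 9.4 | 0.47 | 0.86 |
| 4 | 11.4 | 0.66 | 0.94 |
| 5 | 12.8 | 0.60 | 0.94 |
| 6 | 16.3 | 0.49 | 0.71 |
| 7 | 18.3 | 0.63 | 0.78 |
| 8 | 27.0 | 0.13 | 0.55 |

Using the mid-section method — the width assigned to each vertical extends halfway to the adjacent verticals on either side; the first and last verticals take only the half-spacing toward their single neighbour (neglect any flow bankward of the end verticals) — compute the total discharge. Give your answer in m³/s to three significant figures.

w_1 = (6.4 − 3.3)/2 = 1.55 m; q_1 = 0.47 × 0.16 × 1.55 = 0.1166 m³/s
w_2 = (9.4 − 3.3)/2 = 3.05 m; q_2 = 0.70 × 0.25 × 3.05 = 0.5338 m³/s
w_3 = (11.4 − 6.4)/2 = 2.5 m; q_3 = 0.86 × 0.47 × 2.5 = 1.011 m³/s
w_4 = (12.8 − 9.4)/2 = 1.7 m; q_4 = 0.94 × 0.66 × 1.7 = 1.055 m³/s
w_5 = (16.3 − 11.4)/2 = 2.45 m; q_5 = 0.94 × 0.60 × 2.45 = 1.382 m³/s
w_6 = (18.3 − 12.8)/2 = 2.75 m; q_6 = 0.71 × 0.49 × 2.75 = 0.9567 m³/s
w_7 = (27.0 − 16.3)/2 = 5.35 m; q_7 = 0.78 × 0.63 × 5.35 = 2.629 m³/s
w_8 = (27.0 − 18.3)/2 = 4.35 m; q_8 = 0.55 × 0.13 × 4.35 = 0.3110 m³/s
Q = Σ qᵢ = 7.994 m³/s

7.99 m³/s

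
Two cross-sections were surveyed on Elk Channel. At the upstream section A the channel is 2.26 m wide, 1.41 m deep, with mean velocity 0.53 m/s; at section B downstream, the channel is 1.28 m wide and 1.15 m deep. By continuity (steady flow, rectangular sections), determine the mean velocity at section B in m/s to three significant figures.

Q = A₁V₁ = (2.26×1.41) × 0.53 = 1.689 m³/s
A₂ = 1.28 × 1.15 = 1.472 m²
V₂ = Q/A₂ = 1.689/1.472 = 1.147 m/s

1.15 m/s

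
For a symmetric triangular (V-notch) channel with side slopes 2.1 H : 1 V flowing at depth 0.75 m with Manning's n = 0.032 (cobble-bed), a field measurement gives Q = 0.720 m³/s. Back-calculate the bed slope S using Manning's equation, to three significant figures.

A = z·y² = 2.1×0.75² = 1.181 m²
P = 2y√(1+z²) = 2×0.75×√(1+2.1²) = 3.489 m
R = A/P = 1.181/3.489 = 0.3386 m
S = (Q·n / (1·A·R^(2/3)))² = (0.720×0.032 / (1×1.181×0.4858))² = 0.001612

0.00161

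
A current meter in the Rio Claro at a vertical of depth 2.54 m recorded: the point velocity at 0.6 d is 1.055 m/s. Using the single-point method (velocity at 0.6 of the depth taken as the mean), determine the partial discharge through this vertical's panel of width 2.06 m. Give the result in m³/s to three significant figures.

v̄ = v₀.₆ = 1.055 m/s
q = v̄ × d × w = 1.055 × 2.54 × 2.06 = 5.520 m³/s

5.52 m³/s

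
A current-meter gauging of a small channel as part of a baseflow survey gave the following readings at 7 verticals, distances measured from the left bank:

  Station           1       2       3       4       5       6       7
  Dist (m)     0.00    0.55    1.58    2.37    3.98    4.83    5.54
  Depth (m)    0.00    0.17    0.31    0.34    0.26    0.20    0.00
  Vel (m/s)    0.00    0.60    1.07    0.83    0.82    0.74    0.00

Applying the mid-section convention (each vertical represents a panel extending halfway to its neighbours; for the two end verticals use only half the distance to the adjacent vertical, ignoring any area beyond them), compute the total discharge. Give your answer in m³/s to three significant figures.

w_2 = (1.58 − 0.00)/2 = 0.79 m; q_2 = 0.60 × 0.17 × 0.79 = 0.08058 m³/s
w_3 = (2.37 − 0.55)/2 = 0.91 m; q_3 = 1.07 × 0.31 × 0.91 = 0.3018 m³/s
w_4 = (3.98 − 1.58)/2 = 1.2 m; q_4 = 0.83 × 0.34 × 1.2 = 0.3386 m³/s
w_5 = (4.83 − 2.37)/2 = 1.23 m; q_5 = 0.82 × 0.26 × 1.23 = 0.2622 m³/s
w_6 = (5.54 − 3.98)/2 = 0.78 m; q_6 = 0.74 × 0.20 × 0.78 = 0.1154 m³/s
Stations 1, 7 contribute zero (depth or velocity is 0).
Q = Σ qᵢ = 1.099 m³/s

1.10 m³/s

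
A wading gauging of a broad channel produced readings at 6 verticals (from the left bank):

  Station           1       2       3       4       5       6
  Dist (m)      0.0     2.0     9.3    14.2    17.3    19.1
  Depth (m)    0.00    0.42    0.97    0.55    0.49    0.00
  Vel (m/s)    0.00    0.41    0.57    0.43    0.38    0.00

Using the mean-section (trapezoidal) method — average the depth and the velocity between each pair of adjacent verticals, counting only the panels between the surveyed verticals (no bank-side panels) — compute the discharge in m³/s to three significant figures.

5.17 m³/s

Panel 1-2: Δb = 2 m, d̄ = (0.00+0.42)/2 = 0.21, v̄ = (0.00+0.41)/2 = 0.205 → q = 2×0.21×0.205 = 0.08610 m³/s
Panel 2-3: Δb = 7.3 m, d̄ = (0.42+0.97)/2 = 0.695, v̄ = (0.41+0.57)/2 = 0.49 → q = 7.3×0.695×0.49 = 2.486 m³/s
Panel 3-4: Δb = 4.9 m, d̄ = (0.97+0.55)/2 = 0.76, v̄ = (0.57+0.43)/2 = 0.5 → q = 4.9×0.76×0.5 = 1.862 m³/s
Panel 4-5: Δb = 3.1 m, d̄ = (0.55+0.49)/2 = 0.52, v̄ = (0.43+0.38)/2 = 0.405 → q = 3.1×0.52×0.405 = 0.6529 m³/s
Panel 5-6: Δb = 1.8 m, d̄ = (0.49+0.00)/2 = 0.245, v̄ = (0.38+0.00)/2 = 0.19 → q = 1.8×0.245×0.19 = 0.08379 m³/s
Q = Σ q = 5.171 m³/s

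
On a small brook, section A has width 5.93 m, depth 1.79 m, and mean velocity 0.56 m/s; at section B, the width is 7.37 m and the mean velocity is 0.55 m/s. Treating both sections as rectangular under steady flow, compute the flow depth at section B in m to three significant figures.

1.47 m

Q = A₁V₁ = (5.93×1.79) × 0.56 = 5.944 m³/s
d₂ = Q/(b₂ V₂) = 5.944/(7.37×0.55) = 1.466 m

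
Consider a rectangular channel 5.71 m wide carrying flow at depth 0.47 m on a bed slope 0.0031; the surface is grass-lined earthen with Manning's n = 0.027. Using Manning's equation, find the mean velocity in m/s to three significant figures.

1.13 m/s

A = b·y = 5.71 × 0.47 = 2.684 m²
P = b + 2y = 5.71 + 2×0.47 = 6.650 m
R = A/P = 2.684/6.650 = 0.4036 m
Q = (1/n)·A·R^(2/3)·S^(1/2) = (1/0.027) × 2.684 × 0.4036^(2/3) × 0.0031^(1/2) = 3.022 m³/s
V = Q/A = 3.022/2.684 = 1.126 m/s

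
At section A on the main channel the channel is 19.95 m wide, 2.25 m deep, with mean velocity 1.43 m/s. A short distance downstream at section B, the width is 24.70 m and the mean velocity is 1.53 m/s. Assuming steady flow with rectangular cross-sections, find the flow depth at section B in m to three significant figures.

Q = A₁V₁ = (19.95×2.25) × 1.43 = 64.19 m³/s
d₂ = Q/(b₂ V₂) = 64.19/(24.70×1.53) = 1.699 m

1.70 m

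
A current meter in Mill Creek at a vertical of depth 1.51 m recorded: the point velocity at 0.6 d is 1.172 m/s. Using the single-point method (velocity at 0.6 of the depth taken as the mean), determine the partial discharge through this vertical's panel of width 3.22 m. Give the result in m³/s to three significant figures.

v̄ = v₀.₆ = 1.172 m/s
q = v̄ × d × w = 1.172 × 1.51 × 3.22 = 5.698 m³/s

5.70 m³/s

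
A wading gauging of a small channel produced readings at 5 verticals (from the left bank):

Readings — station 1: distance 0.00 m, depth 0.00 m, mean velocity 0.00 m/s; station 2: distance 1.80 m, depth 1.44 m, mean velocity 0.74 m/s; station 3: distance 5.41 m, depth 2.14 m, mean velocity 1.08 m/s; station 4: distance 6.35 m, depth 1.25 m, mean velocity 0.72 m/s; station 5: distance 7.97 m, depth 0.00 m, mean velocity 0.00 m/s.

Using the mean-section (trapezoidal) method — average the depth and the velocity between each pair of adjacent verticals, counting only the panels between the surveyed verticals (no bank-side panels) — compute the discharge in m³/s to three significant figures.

8.16 m³/s

Panel 1-2: Δb = 1.8 m, d̄ = (0.00+1.44)/2 = 0.72, v̄ = (0.00+0.74)/2 = 0.37 → q = 1.8×0.72×0.37 = 0.4795 m³/s
Panel 2-3: Δb = 3.61 m, d̄ = (1.44+2.14)/2 = 1.79, v̄ = (0.74+1.08)/2 = 0.91 → q = 3.61×1.79×0.91 = 5.880 m³/s
Panel 3-4: Δb = 0.94 m, d̄ = (2.14+1.25)/2 = 1.695, v̄ = (1.08+0.72)/2 = 0.9 → q = 0.94×1.695×0.9 = 1.434 m³/s
Panel 4-5: Δb = 1.62 m, d̄ = (1.25+0.00)/2 = 0.625, v̄ = (0.72+0.00)/2 = 0.36 → q = 1.62×0.625×0.36 = 0.3645 m³/s
Q = Σ q = 8.158 m³/s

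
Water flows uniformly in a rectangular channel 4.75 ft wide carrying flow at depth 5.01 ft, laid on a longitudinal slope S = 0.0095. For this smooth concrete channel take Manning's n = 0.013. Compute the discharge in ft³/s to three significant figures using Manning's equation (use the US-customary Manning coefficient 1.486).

364 ft³/s

A = b·y = 4.75 × 5.01 = 23.80 ft²
P = b + 2y = 4.75 + 2×5.01 = 14.77 ft
R = A/P = 23.80/14.77 = 1.611 ft
Q = (1.486/n)·A·R^(2/3)·S^(1/2) = (1.486/0.013) × 23.80 × 1.611^(2/3) × 0.0095^(1/2) = 364.4 ft³/s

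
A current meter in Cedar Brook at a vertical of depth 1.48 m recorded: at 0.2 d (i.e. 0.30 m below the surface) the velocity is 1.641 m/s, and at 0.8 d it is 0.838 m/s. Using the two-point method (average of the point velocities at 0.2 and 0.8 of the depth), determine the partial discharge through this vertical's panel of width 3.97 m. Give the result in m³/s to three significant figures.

v̄ = (1.641 + 0.838) / 2 = 1.240 m/s
q = v̄ × d × w = 1.240 × 1.48 × 3.97 = 7.283 m³/s

7.28 m³/s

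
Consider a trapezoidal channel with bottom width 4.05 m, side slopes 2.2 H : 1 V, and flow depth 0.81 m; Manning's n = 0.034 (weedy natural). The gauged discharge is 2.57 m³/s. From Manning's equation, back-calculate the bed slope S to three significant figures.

0.000687

A = (b + z·y)·y = (4.05 + 2.2×0.81)×0.81 = 4.724 m²
P = b + 2y√(1+z²) = 4.05 + 2×0.81×√(1+2.2²) = 7.965 m
R = A/P = 4.724/7.965 = 0.5931 m
S = (Q·n / (1·A·R^(2/3)))² = (2.57×0.034 / (1×4.724×0.7059))² = 0.0006866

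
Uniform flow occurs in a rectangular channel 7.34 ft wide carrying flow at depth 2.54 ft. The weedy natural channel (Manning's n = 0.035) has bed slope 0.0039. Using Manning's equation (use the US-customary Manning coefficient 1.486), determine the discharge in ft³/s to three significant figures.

64.8 ft³/s

A = b·y = 7.34 × 2.54 = 18.64 ft²
P = b + 2y = 7.34 + 2×2.54 = 12.42 ft
R = A/P = 18.64/12.42 = 1.501 ft
Q = (1.486/n)·A·R^(2/3)·S^(1/2) = (1.486/0.035) × 18.64 × 1.501^(2/3) × 0.0039^(1/2) = 64.81 ft³/s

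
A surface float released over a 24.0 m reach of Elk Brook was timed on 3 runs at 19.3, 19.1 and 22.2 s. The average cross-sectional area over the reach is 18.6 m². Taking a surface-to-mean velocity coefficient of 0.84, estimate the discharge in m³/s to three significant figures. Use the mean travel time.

t̄ = (19.3 + 19.1 + 22.2) / 3 = 20.2 s
v_surface = L / t̄ = 24.0 / 20.2 = 1.188 m/s
v_mean = 0.84 × 1.188 = 0.9980 m/s
Q = A × v_mean = 18.6 × 0.9980 = 18.56 m³/s

18.6 m³/s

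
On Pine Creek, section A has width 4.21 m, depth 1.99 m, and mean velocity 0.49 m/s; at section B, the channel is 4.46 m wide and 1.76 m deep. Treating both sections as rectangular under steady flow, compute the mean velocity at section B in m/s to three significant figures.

Q = A₁V₁ = (4.21×1.99) × 0.49 = 4.105 m³/s
A₂ = 4.46 × 1.76 = 7.850 m²
V₂ = Q/A₂ = 4.105/7.850 = 0.5230 m/s

0.523 m/s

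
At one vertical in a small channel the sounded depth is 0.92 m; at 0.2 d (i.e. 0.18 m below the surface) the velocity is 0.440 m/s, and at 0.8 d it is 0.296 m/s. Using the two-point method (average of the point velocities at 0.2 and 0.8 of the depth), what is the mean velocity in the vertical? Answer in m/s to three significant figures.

0.368 m/s

v̄ = (0.440 + 0.296) / 2 = 0.3680 m/s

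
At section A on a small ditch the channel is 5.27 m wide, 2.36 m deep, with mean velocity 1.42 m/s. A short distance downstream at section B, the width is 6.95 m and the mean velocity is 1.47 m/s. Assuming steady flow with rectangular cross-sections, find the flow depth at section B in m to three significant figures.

1.73 m

Q = A₁V₁ = (5.27×2.36) × 1.42 = 17.66 m³/s
d₂ = Q/(b₂ V₂) = 17.66/(6.95×1.47) = 1.729 m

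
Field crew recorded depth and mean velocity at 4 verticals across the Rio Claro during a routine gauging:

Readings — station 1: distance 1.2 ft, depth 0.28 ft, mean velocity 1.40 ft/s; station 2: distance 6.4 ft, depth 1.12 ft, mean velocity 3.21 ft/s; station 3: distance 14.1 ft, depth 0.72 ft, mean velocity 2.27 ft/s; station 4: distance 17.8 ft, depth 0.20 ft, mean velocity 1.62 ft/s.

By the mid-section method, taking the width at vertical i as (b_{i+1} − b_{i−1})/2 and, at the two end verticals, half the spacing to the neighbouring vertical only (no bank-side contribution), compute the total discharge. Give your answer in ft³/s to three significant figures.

34.1 ft³/s

w_1 = (6.4 − 1.2)/2 = 2.6 ft; q_1 = 1.40 × 0.28 × 2.6 = 1.019 ft³/s
w_2 = (14.1 − 1.2)/2 = 6.45 ft; q_2 = 3.21 × 1.12 × 6.45 = 23.19 ft³/s
w_3 = (17.8 − 6.4)/2 = 5.7 ft; q_3 = 2.27 × 0.72 × 5.7 = 9.316 ft³/s
w_4 = (17.8 − 14.1)/2 = 1.85 ft; q_4 = 1.62 × 0.20 × 1.85 = 0.5994 ft³/s
Q = Σ qᵢ = 34.12 ft³/s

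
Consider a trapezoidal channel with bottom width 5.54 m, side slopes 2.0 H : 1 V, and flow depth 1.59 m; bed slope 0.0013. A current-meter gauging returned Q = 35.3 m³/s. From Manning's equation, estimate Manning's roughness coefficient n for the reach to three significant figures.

A = (b + z·y)·y = (5.54 + 2.0×1.59)×1.59 = 13.86 m²
P = b + 2y√(1+z²) = 5.54 + 2×1.59×√(1+2.0²) = 12.65 m
R = A/P = 13.86/12.65 = 1.096 m
n = (1/Q)·A·R^(2/3)·S^(1/2) = (1/35.3) × 13.86 × 1.063 × 0.03606 = 0.01505

0.0151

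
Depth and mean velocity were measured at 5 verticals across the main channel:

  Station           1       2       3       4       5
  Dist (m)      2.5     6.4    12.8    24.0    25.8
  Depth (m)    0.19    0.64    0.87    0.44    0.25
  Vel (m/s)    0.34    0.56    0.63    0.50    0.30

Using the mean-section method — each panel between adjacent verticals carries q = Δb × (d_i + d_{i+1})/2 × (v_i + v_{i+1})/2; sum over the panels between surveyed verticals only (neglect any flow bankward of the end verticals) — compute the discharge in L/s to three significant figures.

Panel 1-2: Δb = 3.9 m, d̄ = (0.19+0.64)/2 = 0.415, v̄ = (0.34+0.56)/2 = 0.45 → q = 3.9×0.415×0.45 = 0.7283 m³/s
Panel 2-3: Δb = 6.4 m, d̄ = (0.64+0.87)/2 = 0.755, v̄ = (0.56+0.63)/2 = 0.595 → q = 6.4×0.755×0.595 = 2.875 m³/s
Panel 3-4: Δb = 11.2 m, d̄ = (0.87+0.44)/2 = 0.655, v̄ = (0.63+0.50)/2 = 0.565 → q = 11.2×0.655×0.565 = 4.145 m³/s
Panel 4-5: Δb = 1.8 m, d̄ = (0.44+0.25)/2 = 0.345, v̄ = (0.50+0.30)/2 = 0.4 → q = 1.8×0.345×0.4 = 0.2484 m³/s
Q = Σ q = 7.997 m³/s
= 7.997 × 1000 = 7997 L/s

8000 L/s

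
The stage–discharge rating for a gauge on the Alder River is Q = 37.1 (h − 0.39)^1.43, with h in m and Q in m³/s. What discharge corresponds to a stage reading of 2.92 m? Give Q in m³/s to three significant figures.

Q = 37.1 × (2.92 − 0.39)^1.43 = 37.1 × 2.53^1.43 = 139.9 m³/s

140 m³/s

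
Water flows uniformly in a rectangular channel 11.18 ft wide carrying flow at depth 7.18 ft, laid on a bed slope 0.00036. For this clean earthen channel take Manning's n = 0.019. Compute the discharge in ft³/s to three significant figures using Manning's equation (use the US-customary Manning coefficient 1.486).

256 ft³/s

A = b·y = 11.18 × 7.18 = 80.27 ft²
P = b + 2y = 11.18 + 2×7.18 = 25.54 ft
R = A/P = 80.27/25.54 = 3.143 ft
Q = (1.486/n)·A·R^(2/3)·S^(1/2) = (1.486/0.019) × 80.27 × 3.143^(2/3) × 0.00036^(1/2) = 255.6 ft³/s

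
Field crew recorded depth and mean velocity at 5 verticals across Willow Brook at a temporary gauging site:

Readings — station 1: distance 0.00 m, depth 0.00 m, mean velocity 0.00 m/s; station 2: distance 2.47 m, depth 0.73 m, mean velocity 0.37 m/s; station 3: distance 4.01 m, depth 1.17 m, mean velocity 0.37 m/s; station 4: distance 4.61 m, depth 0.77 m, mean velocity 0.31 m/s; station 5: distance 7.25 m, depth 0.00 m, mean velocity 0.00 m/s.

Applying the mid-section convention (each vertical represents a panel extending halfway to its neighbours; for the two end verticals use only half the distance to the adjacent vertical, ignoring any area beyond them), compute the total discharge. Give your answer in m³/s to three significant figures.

1.39 m³/s

w_2 = (4.01 − 0.00)/2 = 2.005 m; q_2 = 0.37 × 0.73 × 2.005 = 0.5416 m³/s
w_3 = (4.61 − 2.47)/2 = 1.07 m; q_3 = 0.37 × 1.17 × 1.07 = 0.4632 m³/s
w_4 = (7.25 − 4.01)/2 = 1.62 m; q_4 = 0.31 × 0.77 × 1.62 = 0.3867 m³/s
Stations 1, 5 contribute zero (depth or velocity is 0).
Q = Σ qᵢ = 1.391 m³/s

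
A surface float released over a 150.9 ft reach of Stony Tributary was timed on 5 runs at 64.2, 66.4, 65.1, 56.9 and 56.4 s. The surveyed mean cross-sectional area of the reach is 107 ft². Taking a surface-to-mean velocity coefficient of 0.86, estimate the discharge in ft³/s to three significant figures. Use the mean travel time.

225 ft³/s

t̄ = (64.2 + 66.4 + 65.1 + 56.9 + 56.4) / 5 = 61.8 s
v_surface = L / t̄ = 150.9 / 61.8 = 2.442 ft/s
v_mean = 0.86 × 2.442 = 2.100 ft/s
Q = A × v_mean = 107 × 2.100 = 224.7 ft³/s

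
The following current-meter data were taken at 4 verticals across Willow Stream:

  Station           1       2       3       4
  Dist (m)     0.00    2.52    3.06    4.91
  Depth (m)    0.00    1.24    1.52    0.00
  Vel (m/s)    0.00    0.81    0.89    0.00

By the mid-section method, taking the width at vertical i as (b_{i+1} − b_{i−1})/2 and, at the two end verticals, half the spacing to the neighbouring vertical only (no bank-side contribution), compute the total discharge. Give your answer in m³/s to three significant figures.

3.15 m³/s

w_2 = (3.06 − 0.00)/2 = 1.53 m; q_2 = 0.81 × 1.24 × 1.53 = 1.537 m³/s
w_3 = (4.91 − 2.52)/2 = 1.195 m; q_3 = 0.89 × 1.52 × 1.195 = 1.617 m³/s
Stations 1, 4 contribute zero (depth or velocity is 0).
Q = Σ qᵢ = 3.153 m³/s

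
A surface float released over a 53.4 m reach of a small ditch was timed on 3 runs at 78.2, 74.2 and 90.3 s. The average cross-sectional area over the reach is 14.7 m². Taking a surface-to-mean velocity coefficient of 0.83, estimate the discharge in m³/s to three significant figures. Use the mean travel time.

t̄ = (78.2 + 74.2 + 90.3) / 3 = 80.9 s
v_surface = L / t̄ = 53.4 / 80.9 = 0.6601 m/s
v_mean = 0.83 × 0.6601 = 0.5479 m/s
Q = A × v_mean = 14.7 × 0.5479 = 8.054 m³/s

8.05 m³/s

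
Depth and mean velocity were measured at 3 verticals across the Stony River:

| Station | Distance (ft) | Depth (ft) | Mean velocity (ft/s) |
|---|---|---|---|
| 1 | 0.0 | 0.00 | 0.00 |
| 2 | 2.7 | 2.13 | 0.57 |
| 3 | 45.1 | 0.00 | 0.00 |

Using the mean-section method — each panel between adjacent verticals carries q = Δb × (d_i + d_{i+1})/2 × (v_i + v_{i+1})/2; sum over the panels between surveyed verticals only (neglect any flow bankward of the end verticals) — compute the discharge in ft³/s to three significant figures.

13.7 ft³/s

Panel 1-2: Δb = 2.7 ft, d̄ = (0.00+2.13)/2 = 1.065, v̄ = (0.00+0.57)/2 = 0.285 → q = 2.7×1.065×0.285 = 0.8195 ft³/s
Panel 2-3: Δb = 42.4 ft, d̄ = (2.13+0.00)/2 = 1.065, v̄ = (0.57+0.00)/2 = 0.285 → q = 42.4×1.065×0.285 = 12.87 ft³/s
Q = Σ q = 13.69 ft³/s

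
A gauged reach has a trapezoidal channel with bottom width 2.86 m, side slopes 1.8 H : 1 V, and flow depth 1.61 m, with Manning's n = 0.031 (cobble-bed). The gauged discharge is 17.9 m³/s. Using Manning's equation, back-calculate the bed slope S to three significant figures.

A = (b + z·y)·y = (2.86 + 1.8×1.61)×1.61 = 9.270 m²
P = b + 2y√(1+z²) = 2.86 + 2×1.61×√(1+1.8²) = 9.490 m
R = A/P = 9.270/9.490 = 0.9768 m
S = (Q·n / (1·A·R^(2/3)))² = (17.9×0.031 / (1×9.270×0.9845))² = 0.003697

0.00370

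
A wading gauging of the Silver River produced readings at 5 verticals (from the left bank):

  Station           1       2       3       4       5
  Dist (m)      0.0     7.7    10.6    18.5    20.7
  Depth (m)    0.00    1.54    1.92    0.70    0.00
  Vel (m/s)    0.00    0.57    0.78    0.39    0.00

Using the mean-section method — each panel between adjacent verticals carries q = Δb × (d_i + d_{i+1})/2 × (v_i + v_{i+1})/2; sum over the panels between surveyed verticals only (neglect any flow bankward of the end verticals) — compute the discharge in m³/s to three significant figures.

Panel 1-2: Δb = 7.7 m, d̄ = (0.00+1.54)/2 = 0.77, v̄ = (0.00+0.57)/2 = 0.285 → q = 7.7×0.77×0.285 = 1.690 m³/s
Panel 2-3: Δb = 2.9 m, d̄ = (1.54+1.92)/2 = 1.73, v̄ = (0.57+0.78)/2 = 0.675 → q = 2.9×1.73×0.675 = 3.386 m³/s
Panel 3-4: Δb = 7.9 m, d̄ = (1.92+0.70)/2 = 1.31, v̄ = (0.78+0.39)/2 = 0.585 → q = 7.9×1.31×0.585 = 6.054 m³/s
Panel 4-5: Δb = 2.2 m, d̄ = (0.70+0.00)/2 = 0.35, v̄ = (0.39+0.00)/2 = 0.195 → q = 2.2×0.35×0.195 = 0.1502 m³/s
Q = Σ q = 11.28 m³/s

11.3 m³/s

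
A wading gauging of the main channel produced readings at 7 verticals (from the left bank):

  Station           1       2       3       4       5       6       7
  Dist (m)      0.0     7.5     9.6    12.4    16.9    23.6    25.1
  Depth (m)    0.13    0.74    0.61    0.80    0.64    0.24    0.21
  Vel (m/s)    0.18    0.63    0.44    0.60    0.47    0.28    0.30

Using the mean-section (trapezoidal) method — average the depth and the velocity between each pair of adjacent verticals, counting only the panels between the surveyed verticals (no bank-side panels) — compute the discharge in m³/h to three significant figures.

21800 m³/h

Panel 1-2: Δb = 7.5 m, d̄ = (0.13+0.74)/2 = 0.435, v̄ = (0.18+0.63)/2 = 0.405 → q = 7.5×0.435×0.405 = 1.321 m³/s
Panel 2-3: Δb = 2.1 m, d̄ = (0.74+0.61)/2 = 0.675, v̄ = (0.63+0.44)/2 = 0.535 → q = 2.1×0.675×0.535 = 0.7584 m³/s
Panel 3-4: Δb = 2.8 m, d̄ = (0.61+0.80)/2 = 0.705, v̄ = (0.44+0.60)/2 = 0.52 → q = 2.8×0.705×0.52 = 1.026 m³/s
Panel 4-5: Δb = 4.5 m, d̄ = (0.80+0.64)/2 = 0.72, v̄ = (0.60+0.47)/2 = 0.535 → q = 4.5×0.72×0.535 = 1.733 m³/s
Panel 5-6: Δb = 6.7 m, d̄ = (0.64+0.24)/2 = 0.44, v̄ = (0.47+0.28)/2 = 0.375 → q = 6.7×0.44×0.375 = 1.106 m³/s
Panel 6-7: Δb = 1.5 m, d̄ = (0.24+0.21)/2 = 0.225, v̄ = (0.28+0.30)/2 = 0.29 → q = 1.5×0.225×0.29 = 0.09788 m³/s
Q = Σ q = 6.043 m³/s
= 6.043 × 3600 = 21750 m³/h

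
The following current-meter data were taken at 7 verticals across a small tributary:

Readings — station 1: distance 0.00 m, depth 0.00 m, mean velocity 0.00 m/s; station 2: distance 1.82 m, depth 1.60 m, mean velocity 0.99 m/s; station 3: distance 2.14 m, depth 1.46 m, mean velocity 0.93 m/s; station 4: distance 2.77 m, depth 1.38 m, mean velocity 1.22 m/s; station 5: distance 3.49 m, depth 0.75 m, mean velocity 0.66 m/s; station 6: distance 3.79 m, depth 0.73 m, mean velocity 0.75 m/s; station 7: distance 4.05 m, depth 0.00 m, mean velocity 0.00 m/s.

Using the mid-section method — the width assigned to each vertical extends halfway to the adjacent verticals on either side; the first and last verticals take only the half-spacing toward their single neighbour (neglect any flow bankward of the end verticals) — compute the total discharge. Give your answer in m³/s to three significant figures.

3.88 m³/s

w_2 = (2.14 − 0.00)/2 = 1.07 m; q_2 = 0.99 × 1.60 × 1.07 = 1.695 m³/s
w_3 = (2.77 − 1.82)/2 = 0.475 m; q_3 = 0.93 × 1.46 × 0.475 = 0.6450 m³/s
w_4 = (3.49 − 2.14)/2 = 0.675 m; q_4 = 1.22 × 1.38 × 0.675 = 1.136 m³/s
w_5 = (3.79 − 2.77)/2 = 0.51 m; q_5 = 0.66 × 0.75 × 0.51 = 0.2525 m³/s
w_6 = (4.05 − 3.49)/2 = 0.28 m; q_6 = 0.75 × 0.73 × 0.28 = 0.1533 m³/s
Stations 1, 7 contribute zero (depth or velocity is 0).
Q = Σ qᵢ = 3.882 m³/s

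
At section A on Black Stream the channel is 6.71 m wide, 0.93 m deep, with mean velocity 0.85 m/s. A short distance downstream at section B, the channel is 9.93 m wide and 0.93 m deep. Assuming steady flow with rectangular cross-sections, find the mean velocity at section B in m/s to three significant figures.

0.574 m/s

Q = A₁V₁ = (6.71×0.93) × 0.85 = 5.304 m³/s
A₂ = 9.93 × 0.93 = 9.235 m²
V₂ = Q/A₂ = 5.304/9.235 = 0.5744 m/s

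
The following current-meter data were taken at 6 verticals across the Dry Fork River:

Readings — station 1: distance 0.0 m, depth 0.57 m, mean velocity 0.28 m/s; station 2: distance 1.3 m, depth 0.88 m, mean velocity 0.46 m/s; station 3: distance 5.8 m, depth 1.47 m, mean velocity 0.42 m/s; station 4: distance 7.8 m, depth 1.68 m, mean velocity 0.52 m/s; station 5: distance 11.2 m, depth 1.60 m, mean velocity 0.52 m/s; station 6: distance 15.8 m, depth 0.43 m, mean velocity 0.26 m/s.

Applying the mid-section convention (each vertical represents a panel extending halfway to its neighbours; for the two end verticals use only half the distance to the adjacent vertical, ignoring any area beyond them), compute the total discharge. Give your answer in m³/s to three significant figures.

w_1 = (1.3 − 0.0)/2 = 0.65 m; q_1 = 0.28 × 0.57 × 0.65 = 0.1037 m³/s
w_2 = (5.8 − 0.0)/2 = 2.9 m; q_2 = 0.46 × 0.88 × 2.9 = 1.174 m³/s
w_3 = (7.8 − 1.3)/2 = 3.25 m; q_3 = 0.42 × 1.47 × 3.25 = 2.007 m³/s
w_4 = (11.2 − 5.8)/2 = 2.7 m; q_4 = 0.52 × 1.68 × 2.7 = 2.359 m³/s
w_5 = (15.8 − 7.8)/2 = 4 m; q_5 = 0.52 × 1.60 × 4 = 3.328 m³/s
w_6 = (15.8 − 11.2)/2 = 2.3 m; q_6 = 0.26 × 0.43 × 2.3 = 0.2571 m³/s
Q = Σ qᵢ = 9.228 m³/s

9.23 m³/s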